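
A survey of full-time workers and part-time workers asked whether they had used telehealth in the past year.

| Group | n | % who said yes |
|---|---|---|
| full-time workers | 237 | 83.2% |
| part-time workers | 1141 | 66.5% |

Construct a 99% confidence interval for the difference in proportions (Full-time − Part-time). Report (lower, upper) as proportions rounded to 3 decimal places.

Each SE is √(p̂(1−p̂)/n): √(0.8320·0.1680/237) = 0.02429 and √(0.6650·0.3350/1141) = 0.01397.
SE(p̂₁ − p̂₂) = √(SE₁² + SE₂²) = √(0.0005900041 + 0.0001951609) = 0.02802, since the two samples are independent.
At 99% confidence z* = 2.576; margin = 2.576 × 0.02802 = 0.07218.
The difference is 0.8320 − 0.6650 = 0.1670, so the interval is 0.1670 ± 0.07218 = (0.095, 0.239).

(0.095, 0.239)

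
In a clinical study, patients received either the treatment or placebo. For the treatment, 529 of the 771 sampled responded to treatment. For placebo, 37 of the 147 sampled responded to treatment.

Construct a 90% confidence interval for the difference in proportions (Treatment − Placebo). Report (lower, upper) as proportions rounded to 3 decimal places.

Sample proportions: 529/771 = 0.6861, 37/147 = 0.2517.
Each SE is √(p̂(1−p̂)/n): √(0.6861·0.3139/771) = 0.01671 and √(0.2517·0.7483/147) = 0.03579.
SE(p̂₁ − p̂₂) = √(SE₁² + SE₂²) = √(0.0002792241 + 0.0012809241) = 0.03950, since the two samples are independent.
At 90% confidence z* = 1.645; margin = 1.645 × 0.03950 = 0.06498.
The difference is 0.6861 − 0.2517 = 0.4344, so the interval is 0.4344 ± 0.06498 = (0.369, 0.499).

(0.369, 0.499)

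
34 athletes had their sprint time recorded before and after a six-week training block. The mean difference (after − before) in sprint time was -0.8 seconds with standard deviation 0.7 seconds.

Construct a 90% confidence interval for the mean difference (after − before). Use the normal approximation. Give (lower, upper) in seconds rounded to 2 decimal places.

Paired design: SE = s_d/√n = 0.7/√34 = 0.1200.
z* = 1.645; margin of error = 1.645 × 0.1200 = 0.1974.
-0.8 ± 0.1974 → (-1.00, -0.60).

(-1.00, -0.60)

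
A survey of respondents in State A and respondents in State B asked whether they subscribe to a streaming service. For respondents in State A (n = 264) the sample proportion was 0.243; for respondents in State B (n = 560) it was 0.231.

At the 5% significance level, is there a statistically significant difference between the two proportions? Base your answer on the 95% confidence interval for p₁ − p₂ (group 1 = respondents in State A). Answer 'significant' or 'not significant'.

The two standard errors are √(0.2430×0.7570/264) = 0.02640 and √(0.2310×0.7690/560) = 0.01781.
Because the samples are independent, SE_diff = √(0.02640² + 0.01781²) = 0.03185.
Using z* = 1.960 for 95%, ME = 1.960 × 0.03185 = 0.06243.
p̂₁ − p̂₂ = 0.0120; interval 0.0120 ± 0.06243 gives (-0.05043, 0.07443).
The interval (-0.05043, 0.07443) contains 0, so the difference is not significant.

not significant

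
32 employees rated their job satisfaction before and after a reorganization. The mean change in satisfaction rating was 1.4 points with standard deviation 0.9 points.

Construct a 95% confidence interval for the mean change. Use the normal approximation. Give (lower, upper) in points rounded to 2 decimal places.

This is a matched-pairs design, so SE = s_d/√n = 0.9/√32 = 0.1591.
Margin = 1.960 × 0.1591 = 0.3118; the interval is 1.4 ± 0.3118 = (1.09, 1.71).

(1.09, 1.71)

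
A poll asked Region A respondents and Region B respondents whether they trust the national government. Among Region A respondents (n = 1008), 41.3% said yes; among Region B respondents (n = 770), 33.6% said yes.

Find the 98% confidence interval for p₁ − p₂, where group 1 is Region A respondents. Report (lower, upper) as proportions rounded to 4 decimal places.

Each SE is √(p̂(1−p̂)/n): √(0.4130·0.5870/1008) = 0.01551 and √(0.3360·0.6640/770) = 0.01702.
SE(p̂₁ − p̂₂) = √(SE₁² + SE₂²) = √(0.0002405601 + 0.0002896804) = 0.02303, since the two samples are independent.
At 98% confidence z* = 2.326; margin = 2.326 × 0.02303 = 0.05357.
The difference is 0.4130 − 0.3360 = 0.0770, so the interval is 0.0770 ± 0.05357 = (0.0234, 0.1306).

(0.0234, 0.1306)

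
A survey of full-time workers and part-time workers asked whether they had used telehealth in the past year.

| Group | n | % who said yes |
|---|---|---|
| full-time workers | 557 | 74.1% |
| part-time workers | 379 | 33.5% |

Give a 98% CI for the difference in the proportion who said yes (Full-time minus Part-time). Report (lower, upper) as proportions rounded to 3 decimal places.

Each SE is √(p̂(1−p̂)/n): √(0.7410·0.2590/557) = 0.01856 and √(0.3350·0.6650/379) = 0.02424.
SE(p̂₁ − p̂₂) = √(SE₁² + SE₂²) = √(0.0003444736 + 0.0005875776) = 0.03053, since the two samples are independent.
At 98% confidence z* = 2.326; margin = 2.326 × 0.03053 = 0.07101.
The difference is 0.7410 − 0.3350 = 0.4060, so the interval is 0.4060 ± 0.07101 = (0.335, 0.477).

(0.335, 0.477)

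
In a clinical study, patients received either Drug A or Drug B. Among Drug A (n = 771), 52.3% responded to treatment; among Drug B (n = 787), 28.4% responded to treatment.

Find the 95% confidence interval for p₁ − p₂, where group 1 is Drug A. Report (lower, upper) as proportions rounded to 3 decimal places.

(0.192, 0.286)

Each SE is √(p̂(1−p̂)/n): √(0.5230·0.4770/771) = 0.01799 and √(0.2840·0.7160/787) = 0.01607.
SE(p̂₁ − p̂₂) = √(SE₁² + SE₂²) = √(0.0003236401 + 0.0002582449) = 0.02412, since the two samples are independent.
At 95% confidence z* = 1.960; margin = 1.960 × 0.02412 = 0.04728.
The difference is 0.5230 − 0.2840 = 0.2390, so the interval is 0.2390 ± 0.04728 = (0.192, 0.286).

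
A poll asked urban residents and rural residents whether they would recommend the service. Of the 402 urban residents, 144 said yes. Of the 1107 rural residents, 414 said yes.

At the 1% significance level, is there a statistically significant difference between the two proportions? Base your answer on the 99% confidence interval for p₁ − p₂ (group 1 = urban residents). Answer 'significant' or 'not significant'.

not significant

p̂₁ = 144/402 = 0.3582 and p̂₂ = 414/1107 = 0.3740.
SE₁ = √(p̂₁(1−p̂₁)/n₁) = √(0.3582·0.6418/402) = 0.02391; SE₂ = √(0.3740·0.6260/1107) = 0.01454.
Independent samples: SE of the difference = √(SE₁² + SE₂²) = √(0.0005716881 + 0.0002114116) = 0.02798.
z* for 99% confidence is 2.576, so the margin of error is 2.576 × 0.02798 = 0.07208.
Point estimate p̂₁ − p̂₂ = 0.3582 − 0.3740 = -0.0158.
-0.0158 ± 0.07208 → (-0.08788, 0.05628).
The interval (-0.08788, 0.05628) contains 0, so the difference is not significant.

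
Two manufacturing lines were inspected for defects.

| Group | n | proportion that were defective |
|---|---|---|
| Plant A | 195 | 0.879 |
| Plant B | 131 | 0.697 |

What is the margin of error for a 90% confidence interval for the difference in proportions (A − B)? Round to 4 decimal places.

0.0764

Each SE is √(p̂(1−p̂)/n): √(0.8790·0.1210/195) = 0.02335 and √(0.6970·0.3030/131) = 0.04015.
SE(p̂₁ − p̂₂) = √(SE₁² + SE₂²) = √(0.0005452225 + 0.0016120225) = 0.04645, since the two samples are independent.
At 90% confidence z* = 1.645; margin = 1.645 × 0.04645 = 0.07641.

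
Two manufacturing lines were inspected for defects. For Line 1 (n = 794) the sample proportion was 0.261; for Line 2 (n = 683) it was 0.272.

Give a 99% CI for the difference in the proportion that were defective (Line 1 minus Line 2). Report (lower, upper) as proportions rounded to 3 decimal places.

The two standard errors are √(0.2610×0.7390/794) = 0.01559 and √(0.2720×0.7280/683) = 0.01703.
Because the samples are independent, SE_diff = √(0.01559² + 0.01703²) = 0.02309.
Using z* = 2.576 for 99%, ME = 2.576 × 0.02309 = 0.05948.
p̂₁ − p̂₂ = -0.0110; interval -0.0110 ± 0.05948 gives (-0.070, 0.048).

(-0.070, 0.048)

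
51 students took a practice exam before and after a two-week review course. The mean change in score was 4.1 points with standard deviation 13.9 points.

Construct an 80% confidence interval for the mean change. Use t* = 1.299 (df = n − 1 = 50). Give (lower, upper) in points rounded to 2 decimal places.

(1.57, 6.63)

This is a matched-pairs design, so SE = s_d/√n = 13.9/√51 = 1.9464.
Margin = 1.299 × 1.9464 = 2.5284; the interval is 4.1 ± 2.5284 = (1.57, 6.63).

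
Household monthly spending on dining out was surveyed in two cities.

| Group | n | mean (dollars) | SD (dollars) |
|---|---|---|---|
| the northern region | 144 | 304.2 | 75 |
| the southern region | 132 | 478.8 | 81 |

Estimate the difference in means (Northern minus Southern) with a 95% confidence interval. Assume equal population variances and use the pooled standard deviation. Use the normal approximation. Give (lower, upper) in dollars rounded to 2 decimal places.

s_p = √[((n₁−1)s₁² + (n₂−1)s₂²)/(n₁+n₂−2)] = √[(143·75² + 131·81²)/274] = 77.9263.
SE = 77.9263·√(1/144 + 1/132) = 9.3901.
With z* = 1.960, margin = 1.960 × 9.3901 = 18.4046.
x̄₁ − x̄₂ = 304.2 − 478.8 = -174.6000; interval -174.6000 ± 18.4046 = (-193.00, -156.20).

(-193.00, -156.20)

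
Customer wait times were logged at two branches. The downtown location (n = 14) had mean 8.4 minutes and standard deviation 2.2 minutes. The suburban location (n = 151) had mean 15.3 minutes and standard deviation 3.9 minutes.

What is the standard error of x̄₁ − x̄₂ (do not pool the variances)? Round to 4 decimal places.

Per-group SEs: s₁/√n₁ = 2.2/√14 = 0.5880, s₂/√n₂ = 3.9/√151 = 0.3174.
Unpooled SE of the difference: √(0.345744 + 0.10074276) = 0.6682.

0.6682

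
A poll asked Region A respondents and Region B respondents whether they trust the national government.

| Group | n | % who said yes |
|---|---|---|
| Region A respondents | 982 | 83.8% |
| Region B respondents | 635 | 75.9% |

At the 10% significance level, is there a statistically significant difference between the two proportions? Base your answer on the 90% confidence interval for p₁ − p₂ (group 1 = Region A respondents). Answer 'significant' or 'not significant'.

SE₁ = √(p̂₁(1−p̂₁)/n₁) = √(0.8380·0.1620/982) = 0.01176; SE₂ = √(0.7590·0.2410/635) = 0.01697.
Independent samples: SE of the difference = √(SE₁² + SE₂²) = √(0.0001382976 + 0.0002879809) = 0.02065.
z* for 90% confidence is 1.645, so the margin of error is 1.645 × 0.02065 = 0.03397.
Point estimate p̂₁ − p̂₂ = 0.8380 − 0.7590 = 0.0790.
0.0790 ± 0.03397 → (0.04503, 0.11297).
The interval (0.04503, 0.11297) does not contain 0, so the difference is significant.

significant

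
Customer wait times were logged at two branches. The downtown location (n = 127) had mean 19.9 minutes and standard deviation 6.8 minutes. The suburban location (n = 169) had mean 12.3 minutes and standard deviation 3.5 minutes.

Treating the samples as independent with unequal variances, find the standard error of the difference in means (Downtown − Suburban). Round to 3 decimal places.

0.661

SE₁ = s₁/√n₁ = 6.8/√127 = 0.6034; SE₂ = 3.5/√169 = 0.2692.
Independent samples, unequal variances: SE_diff = √(SE₁² + SE₂²) = √(0.36409156 + 0.07246864) = 0.6607.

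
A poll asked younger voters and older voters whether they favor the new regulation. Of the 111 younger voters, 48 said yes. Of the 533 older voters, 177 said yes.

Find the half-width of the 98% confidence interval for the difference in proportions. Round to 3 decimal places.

p̂₁ = 48/111 = 0.4324 and p̂₂ = 177/533 = 0.3321.
SE₁ = √(p̂₁(1−p̂₁)/n₁) = √(0.4324·0.5676/111) = 0.04702; SE₂ = √(0.3321·0.6679/533) = 0.02040.
Independent samples: SE of the difference = √(SE₁² + SE₂²) = √(0.0022108804 + 0.00041616) = 0.05125.
z* for 98% confidence is 2.326, so the margin of error is 2.326 × 0.05125 = 0.11921.

0.119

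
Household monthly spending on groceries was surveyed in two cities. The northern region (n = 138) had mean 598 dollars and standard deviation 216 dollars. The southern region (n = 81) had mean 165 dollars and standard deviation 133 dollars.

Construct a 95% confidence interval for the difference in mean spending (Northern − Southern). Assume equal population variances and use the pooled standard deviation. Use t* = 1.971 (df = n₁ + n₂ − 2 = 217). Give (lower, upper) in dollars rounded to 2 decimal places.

(380.67, 485.33)

Pooled variance s_p² = [137·216² + 80·133²] / (138+81−2) = 35976.9217, so s_p = 189.6758.
SE_diff = s_p·√(1/n₁ + 1/n₂) = 189.6758·√(1/138 + 1/81) = 26.5492.
t* = 1.971; margin = 1.971 × 26.5492 = 52.3285.
Difference = 598 − 165 = 433.0000.
433.0000 ± 52.3285 → (380.67, 485.33).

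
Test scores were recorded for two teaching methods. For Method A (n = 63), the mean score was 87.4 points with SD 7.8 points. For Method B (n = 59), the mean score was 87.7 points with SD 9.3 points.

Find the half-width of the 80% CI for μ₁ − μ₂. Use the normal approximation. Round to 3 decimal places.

Standard errors of each mean: 7.8/√63 = 0.9827 and 9.3/√59 = 1.2108.
SE(x̄₁ − x̄₂) = √(0.9827² + 1.2108²) = 1.5594 for independent samples with unequal variances.
With z* = 1.282, the margin is 1.282 × 1.5594 = 1.9992.

1.999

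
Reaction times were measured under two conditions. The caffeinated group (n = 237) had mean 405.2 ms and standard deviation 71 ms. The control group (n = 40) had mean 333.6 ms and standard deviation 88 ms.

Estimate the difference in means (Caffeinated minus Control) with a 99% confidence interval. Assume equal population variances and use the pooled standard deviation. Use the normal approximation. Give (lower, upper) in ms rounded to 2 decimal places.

(39.17, 104.03)

s_p = √[((n₁−1)s₁² + (n₂−1)s₂²)/(n₁+n₂−2)] = √[(236·71² + 39·88²)/275] = 73.6501.
SE = 73.6501·√(1/237 + 1/40) = 12.5895.
With z* = 2.576, margin = 2.576 × 12.5895 = 32.4306.
x̄₁ − x̄₂ = 405.2 − 333.6 = 71.6000; interval 71.6000 ± 32.4306 = (39.17, 104.03).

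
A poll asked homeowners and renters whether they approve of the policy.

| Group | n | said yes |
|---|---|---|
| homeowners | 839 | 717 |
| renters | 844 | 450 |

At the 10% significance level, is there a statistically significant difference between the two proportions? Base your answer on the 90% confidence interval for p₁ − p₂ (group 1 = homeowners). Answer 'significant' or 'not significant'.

Sample proportions: 717/839 = 0.8546, 450/844 = 0.5332.
Each SE is √(p̂(1−p̂)/n): √(0.8546·0.1454/839) = 0.01217 and √(0.5332·0.4668/844) = 0.01717.
SE(p̂₁ − p̂₂) = √(SE₁² + SE₂²) = √(0.0001481089 + 0.0002948089) = 0.02105, since the two samples are independent.
At 90% confidence z* = 1.645; margin = 1.645 × 0.02105 = 0.03463.
The difference is 0.8546 − 0.5332 = 0.3214, so the interval is 0.3214 ± 0.03463 = (0.28677, 0.35603).
The interval (0.28677, 0.35603) does not contain 0, so the difference is significant.

significant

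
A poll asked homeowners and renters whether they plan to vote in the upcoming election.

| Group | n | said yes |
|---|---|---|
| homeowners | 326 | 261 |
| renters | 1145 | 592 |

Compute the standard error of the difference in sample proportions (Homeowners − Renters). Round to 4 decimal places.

First, p̂₁ = 261/326 = 0.8006; p̂₂ = 592/1145 = 0.5170.
The two standard errors are √(0.8006×0.1994/326) = 0.02213 and √(0.5170×0.4830/1145) = 0.01477.
Because the samples are independent, SE_diff = √(0.02213² + 0.01477²) = 0.02661.

0.0266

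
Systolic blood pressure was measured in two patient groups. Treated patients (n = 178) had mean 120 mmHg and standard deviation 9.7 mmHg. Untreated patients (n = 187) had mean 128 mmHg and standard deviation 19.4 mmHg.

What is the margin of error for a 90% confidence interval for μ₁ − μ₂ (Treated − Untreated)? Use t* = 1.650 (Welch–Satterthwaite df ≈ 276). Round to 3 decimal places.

2.630

Standard errors of each mean: 9.7/√178 = 0.7270 and 19.4/√187 = 1.4187.
SE(x̄₁ − x̄₂) = √(0.7270² + 1.4187²) = 1.5941 for independent samples with unequal variances.
With t* = 1.650, the margin is 1.650 × 1.5941 = 2.6303.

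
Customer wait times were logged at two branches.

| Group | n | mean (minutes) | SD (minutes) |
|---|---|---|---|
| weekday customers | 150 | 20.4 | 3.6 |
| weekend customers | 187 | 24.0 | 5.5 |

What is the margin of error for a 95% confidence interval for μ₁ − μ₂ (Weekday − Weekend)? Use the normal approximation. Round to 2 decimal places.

SE₁ = s₁/√n₁ = 3.6/√150 = 0.2939; SE₂ = 5.5/√187 = 0.4022.
Independent samples, unequal variances: SE_diff = √(SE₁² + SE₂²) = √(0.08637721 + 0.16176484) = 0.4981.
z* = 1.960, so margin of error = 1.960 × 0.4981 = 0.9763.

0.98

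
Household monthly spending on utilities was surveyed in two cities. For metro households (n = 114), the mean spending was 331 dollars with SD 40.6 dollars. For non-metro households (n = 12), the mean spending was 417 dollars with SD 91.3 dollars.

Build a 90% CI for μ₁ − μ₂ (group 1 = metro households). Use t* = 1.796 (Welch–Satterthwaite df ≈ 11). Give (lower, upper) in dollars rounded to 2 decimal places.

(-133.83, -38.17)

SE₁ = s₁/√n₁ = 40.6/√114 = 3.8025; SE₂ = 91.3/√12 = 26.3560.
Independent samples, unequal variances: SE_diff = √(SE₁² + SE₂²) = √(14.45900625 + 694.638736) = 26.6289.
t* = 1.796, so margin of error = 1.796 × 26.6289 = 47.8255.
Difference in means = 331 − 417 = -86.0000.
-86.0000 ± 47.8255 → (-133.83, -38.17).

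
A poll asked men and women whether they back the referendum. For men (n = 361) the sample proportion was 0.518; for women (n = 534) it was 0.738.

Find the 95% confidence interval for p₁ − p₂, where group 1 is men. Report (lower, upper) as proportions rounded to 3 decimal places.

SE₁ = √(p̂₁(1−p̂₁)/n₁) = √(0.5180·0.4820/361) = 0.02630; SE₂ = √(0.7380·0.2620/534) = 0.01903.
Independent samples: SE of the difference = √(SE₁² + SE₂²) = √(0.00069169 + 0.0003621409) = 0.03246.
z* for 95% confidence is 1.960, so the margin of error is 1.960 × 0.03246 = 0.06362.
Point estimate p̂₁ − p̂₂ = 0.5180 − 0.7380 = -0.2200.
-0.2200 ± 0.06362 → (-0.284, -0.156).

(-0.284, -0.156)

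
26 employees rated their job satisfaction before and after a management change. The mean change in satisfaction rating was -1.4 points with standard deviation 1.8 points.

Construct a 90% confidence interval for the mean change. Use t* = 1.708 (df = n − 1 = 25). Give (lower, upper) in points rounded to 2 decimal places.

Paired design: SE = s_d/√n = 1.8/√26 = 0.3530.
t* = 1.708; margin of error = 1.708 × 0.3530 = 0.6029.
-1.4 ± 0.6029 → (-2.00, -0.80).

(-2.00, -0.80)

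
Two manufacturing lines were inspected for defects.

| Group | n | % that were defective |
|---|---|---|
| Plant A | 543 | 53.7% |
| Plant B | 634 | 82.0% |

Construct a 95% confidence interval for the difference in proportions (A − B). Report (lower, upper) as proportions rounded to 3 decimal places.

(-0.335, -0.231)

SE₁ = √(p̂₁(1−p̂₁)/n₁) = √(0.5370·0.4630/543) = 0.02140; SE₂ = √(0.8200·0.1800/634) = 0.01526.
Independent samples: SE of the difference = √(SE₁² + SE₂²) = √(0.00045796 + 0.0002328676) = 0.02628.
z* for 95% confidence is 1.960, so the margin of error is 1.960 × 0.02628 = 0.05151.
Point estimate p̂₁ − p̂₂ = 0.5370 − 0.8200 = -0.2830.
-0.2830 ± 0.05151 → (-0.335, -0.231).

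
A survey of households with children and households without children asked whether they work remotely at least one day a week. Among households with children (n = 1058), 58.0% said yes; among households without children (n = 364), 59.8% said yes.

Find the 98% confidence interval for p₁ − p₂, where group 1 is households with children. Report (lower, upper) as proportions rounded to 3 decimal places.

(-0.087, 0.051)

The two standard errors are √(0.5800×0.4200/1058) = 0.01517 and √(0.5980×0.4020/364) = 0.02570.
Because the samples are independent, SE_diff = √(0.01517² + 0.02570²) = 0.02984.
Using z* = 2.326 for 98%, ME = 2.326 × 0.02984 = 0.06941.
p̂₁ − p̂₂ = -0.0180; interval -0.0180 ± 0.06941 gives (-0.087, 0.051).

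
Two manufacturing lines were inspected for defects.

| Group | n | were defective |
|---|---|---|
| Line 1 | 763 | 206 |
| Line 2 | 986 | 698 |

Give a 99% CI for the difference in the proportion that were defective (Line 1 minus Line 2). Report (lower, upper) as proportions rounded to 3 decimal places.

p̂₁ = 206/763 = 0.2700 and p̂₂ = 698/986 = 0.7079.
SE₁ = √(p̂₁(1−p̂₁)/n₁) = √(0.2700·0.7300/763) = 0.01607; SE₂ = √(0.7079·0.2921/986) = 0.01448.
Independent samples: SE of the difference = √(SE₁² + SE₂²) = √(0.0002582449 + 0.0002096704) = 0.02163.
z* for 99% confidence is 2.576, so the margin of error is 2.576 × 0.02163 = 0.05572.
Point estimate p̂₁ − p̂₂ = 0.2700 − 0.7079 = -0.4379.
-0.4379 ± 0.05572 → (-0.494, -0.382).

(-0.494, -0.382)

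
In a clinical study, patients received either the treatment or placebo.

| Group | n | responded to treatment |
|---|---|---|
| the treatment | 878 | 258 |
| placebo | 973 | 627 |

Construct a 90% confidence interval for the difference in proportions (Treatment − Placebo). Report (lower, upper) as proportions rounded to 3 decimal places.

(-0.386, -0.315)

p̂₁ = 258/878 = 0.2938 and p̂₂ = 627/973 = 0.6444.
SE₁ = √(p̂₁(1−p̂₁)/n₁) = √(0.2938·0.7062/878) = 0.01537; SE₂ = √(0.6444·0.3556/973) = 0.01535.
Independent samples: SE of the difference = √(SE₁² + SE₂²) = √(0.0002362369 + 0.0002356225) = 0.02172.
z* for 90% confidence is 1.645, so the margin of error is 1.645 × 0.02172 = 0.03573.
Point estimate p̂₁ − p̂₂ = 0.2938 − 0.6444 = -0.3506.
-0.3506 ± 0.03573 → (-0.386, -0.315).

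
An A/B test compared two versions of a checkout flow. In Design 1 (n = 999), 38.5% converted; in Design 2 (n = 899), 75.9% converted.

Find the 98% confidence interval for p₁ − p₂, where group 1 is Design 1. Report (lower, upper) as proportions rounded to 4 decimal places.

Each SE is √(p̂(1−p̂)/n): √(0.3850·0.6150/999) = 0.01540 and √(0.7590·0.2410/899) = 0.01426.
SE(p̂₁ − p̂₂) = √(SE₁² + SE₂²) = √(0.00023716 + 0.0002033476) = 0.02099, since the two samples are independent.
At 98% confidence z* = 2.326; margin = 2.326 × 0.02099 = 0.04882.
The difference is 0.3850 − 0.7590 = -0.3740, so the interval is -0.3740 ± 0.04882 = (-0.4228, -0.3252).

(-0.4228, -0.3252)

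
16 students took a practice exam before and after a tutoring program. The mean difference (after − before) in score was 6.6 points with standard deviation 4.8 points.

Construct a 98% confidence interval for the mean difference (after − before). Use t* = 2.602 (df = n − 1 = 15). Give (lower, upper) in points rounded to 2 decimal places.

This is a matched-pairs design, so SE = s_d/√n = 4.8/√16 = 1.2000.
Margin = 2.602 × 1.2000 = 3.1224; the interval is 6.6 ± 3.1224 = (3.48, 9.72).

(3.48, 9.72)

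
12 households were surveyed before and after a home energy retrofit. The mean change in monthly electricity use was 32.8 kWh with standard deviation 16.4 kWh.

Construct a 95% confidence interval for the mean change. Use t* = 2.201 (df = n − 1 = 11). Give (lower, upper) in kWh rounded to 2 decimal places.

(22.38, 43.22)

Paired design: SE = s_d/√n = 16.4/√12 = 4.7343.
t* = 2.201; margin of error = 2.201 × 4.7343 = 10.4202.
32.8 ± 10.4202 → (22.38, 43.22).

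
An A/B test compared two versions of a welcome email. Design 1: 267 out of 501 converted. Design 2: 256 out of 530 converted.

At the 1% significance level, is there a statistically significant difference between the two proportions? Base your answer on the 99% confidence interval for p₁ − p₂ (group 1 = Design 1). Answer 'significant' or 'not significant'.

p̂₁ = 267/501 = 0.5329 and p̂₂ = 256/530 = 0.4830.
SE₁ = √(p̂₁(1−p̂₁)/n₁) = √(0.5329·0.4671/501) = 0.02229; SE₂ = √(0.4830·0.5170/530) = 0.02171.
Independent samples: SE of the difference = √(SE₁² + SE₂²) = √(0.0004968441 + 0.0004713241) = 0.03112.
z* for 99% confidence is 2.576, so the margin of error is 2.576 × 0.03112 = 0.08017.
Point estimate p̂₁ − p̂₂ = 0.5329 − 0.4830 = 0.0499.
0.0499 ± 0.08017 → (-0.03027, 0.13007).
The interval (-0.03027, 0.13007) contains 0, so the difference is not significant.

not significant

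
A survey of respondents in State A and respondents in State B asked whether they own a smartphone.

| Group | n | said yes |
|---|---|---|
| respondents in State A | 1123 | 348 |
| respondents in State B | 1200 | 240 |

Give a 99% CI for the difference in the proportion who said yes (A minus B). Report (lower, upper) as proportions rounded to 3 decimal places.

(0.064, 0.156)

p̂₁ = 348/1123 = 0.3099 and p̂₂ = 240/1200 = 0.2000.
SE₁ = √(p̂₁(1−p̂₁)/n₁) = √(0.3099·0.6901/1123) = 0.01380; SE₂ = √(0.2000·0.8000/1200) = 0.01155.
Independent samples: SE of the difference = √(SE₁² + SE₂²) = √(0.00019044 + 0.0001334025) = 0.01800.
z* for 99% confidence is 2.576, so the margin of error is 2.576 × 0.01800 = 0.04637.
Point estimate p̂₁ − p̂₂ = 0.3099 − 0.2000 = 0.1099.
0.1099 ± 0.04637 → (0.064, 0.156).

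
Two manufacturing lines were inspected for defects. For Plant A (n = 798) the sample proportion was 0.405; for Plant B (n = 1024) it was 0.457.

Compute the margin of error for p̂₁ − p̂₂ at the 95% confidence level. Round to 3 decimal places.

SE₁ = √(p̂₁(1−p̂₁)/n₁) = √(0.4050·0.5950/798) = 0.01738; SE₂ = √(0.4570·0.5430/1024) = 0.01557.
Independent samples: SE of the difference = √(SE₁² + SE₂²) = √(0.0003020644 + 0.0002424249) = 0.02333.
z* for 95% confidence is 1.960, so the margin of error is 1.960 × 0.02333 = 0.04573.

0.046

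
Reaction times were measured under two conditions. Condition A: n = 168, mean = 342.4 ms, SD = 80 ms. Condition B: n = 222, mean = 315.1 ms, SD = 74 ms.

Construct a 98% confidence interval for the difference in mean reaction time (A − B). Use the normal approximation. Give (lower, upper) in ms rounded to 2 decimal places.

Per-group SEs: s₁/√n₁ = 80/√168 = 6.1721, s₂/√n₂ = 74/√222 = 4.9666.
Unpooled SE of the difference: √(38.09481841 + 24.66711556) = 7.9222.
Margin of error = z* · SE = 2.326 × 7.9222 = 18.4270.
x̄₁ − x̄₂ = 342.4 − 315.1 = 27.3000.
CI: 27.3000 ± 18.4270 = (8.87, 45.73).

(8.87, 45.73)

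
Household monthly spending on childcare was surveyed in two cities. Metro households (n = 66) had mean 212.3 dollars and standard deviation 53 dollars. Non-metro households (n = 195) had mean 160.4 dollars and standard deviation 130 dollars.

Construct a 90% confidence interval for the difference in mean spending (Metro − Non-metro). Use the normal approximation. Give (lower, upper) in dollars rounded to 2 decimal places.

(33.20, 70.60)

SE₁ = s₁/√n₁ = 53/√66 = 6.5238; SE₂ = 130/√195 = 9.3095.
Independent samples, unequal variances: SE_diff = √(SE₁² + SE₂²) = √(42.55996644 + 86.66679025) = 11.3678.
z* = 1.645, so margin of error = 1.645 × 11.3678 = 18.7000.
Difference in means = 212.3 − 160.4 = 51.9000.
51.9000 ± 18.7000 → (33.20, 70.60).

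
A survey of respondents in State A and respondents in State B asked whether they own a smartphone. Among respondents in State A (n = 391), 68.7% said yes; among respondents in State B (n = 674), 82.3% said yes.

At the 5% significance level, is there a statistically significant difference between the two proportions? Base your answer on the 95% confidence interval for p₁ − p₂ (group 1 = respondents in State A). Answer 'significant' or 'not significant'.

The two standard errors are √(0.6870×0.3130/391) = 0.02345 and √(0.8230×0.1770/674) = 0.01470.
Because the samples are independent, SE_diff = √(0.02345² + 0.01470²) = 0.02768.
Using z* = 1.960 for 95%, ME = 1.960 × 0.02768 = 0.05425.
p̂₁ − p̂₂ = -0.1360; interval -0.1360 ± 0.05425 gives (-0.19025, -0.08175).
The interval (-0.19025, -0.08175) does not contain 0, so the difference is significant.

significant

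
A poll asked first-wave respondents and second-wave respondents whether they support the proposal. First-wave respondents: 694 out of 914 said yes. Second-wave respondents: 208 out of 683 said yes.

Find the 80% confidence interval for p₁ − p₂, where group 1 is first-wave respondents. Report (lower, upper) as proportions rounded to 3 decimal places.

Sample proportions: 694/914 = 0.7593, 208/683 = 0.3045.
Each SE is √(p̂(1−p̂)/n): √(0.7593·0.2407/914) = 0.01414 and √(0.3045·0.6955/683) = 0.01761.
SE(p̂₁ − p̂₂) = √(SE₁² + SE₂²) = √(0.0001999396 + 0.0003101121) = 0.02258, since the two samples are independent.
At 80% confidence z* = 1.282; margin = 1.282 × 0.02258 = 0.02895.
The difference is 0.7593 − 0.3045 = 0.4548, so the interval is 0.4548 ± 0.02895 = (0.426, 0.484).

(0.426, 0.484)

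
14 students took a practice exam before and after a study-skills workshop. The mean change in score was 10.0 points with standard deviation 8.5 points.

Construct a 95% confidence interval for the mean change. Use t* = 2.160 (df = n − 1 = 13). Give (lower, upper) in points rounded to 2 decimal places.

Paired design: SE = s_d/√n = 8.5/√14 = 2.2717.
t* = 2.160; margin of error = 2.160 × 2.2717 = 4.9069.
10.0 ± 4.9069 → (5.09, 14.91).

(5.09, 14.91)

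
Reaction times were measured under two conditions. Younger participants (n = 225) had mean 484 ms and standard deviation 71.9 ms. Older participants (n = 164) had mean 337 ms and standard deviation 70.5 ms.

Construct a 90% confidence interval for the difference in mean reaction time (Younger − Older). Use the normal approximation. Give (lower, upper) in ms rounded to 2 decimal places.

(134.99, 159.01)

SE₁ = s₁/√n₁ = 71.9/√225 = 4.7933; SE₂ = 70.5/√164 = 5.5051.
Independent samples, unequal variances: SE_diff = √(SE₁² + SE₂²) = √(22.97572489 + 30.30612601) = 7.2994.
z* = 1.645, so margin of error = 1.645 × 7.2994 = 12.0075.
Difference in means = 484 − 337 = 147.0000.
147.0000 ± 12.0075 → (134.99, 159.01).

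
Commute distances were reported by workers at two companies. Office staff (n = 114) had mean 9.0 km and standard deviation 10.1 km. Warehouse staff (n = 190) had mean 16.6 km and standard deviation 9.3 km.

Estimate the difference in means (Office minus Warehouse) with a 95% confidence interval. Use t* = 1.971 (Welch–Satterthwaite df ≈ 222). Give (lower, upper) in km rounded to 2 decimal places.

Per-group SEs: s₁/√n₁ = 10.1/√114 = 0.9460, s₂/√n₂ = 9.3/√190 = 0.6747.
Unpooled SE of the difference: √(0.894916 + 0.45522009) = 1.1620.
Margin of error = t* · SE = 1.971 × 1.1620 = 2.2903.
x̄₁ − x̄₂ = 9.0 − 16.6 = -7.6000.
CI: -7.6000 ± 2.2903 = (-9.89, -5.31).

(-9.89, -5.31)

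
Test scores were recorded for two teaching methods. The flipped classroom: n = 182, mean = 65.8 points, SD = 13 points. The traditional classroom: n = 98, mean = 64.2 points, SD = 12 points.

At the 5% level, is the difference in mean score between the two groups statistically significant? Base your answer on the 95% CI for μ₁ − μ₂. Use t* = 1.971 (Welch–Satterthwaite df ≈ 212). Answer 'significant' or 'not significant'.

not significant

Standard errors of each mean: 13/√182 = 0.9636 and 12/√98 = 1.2122.
SE(x̄₁ − x̄₂) = √(0.9636² + 1.2122²) = 1.5485 for independent samples with unequal variances.
With t* = 1.971, the margin is 1.971 × 1.5485 = 3.0521.
x̄₁ − x̄₂ = 65.8 − 64.2 = 1.6000; the interval is 1.6000 ± 3.0521 = (-1.4521, 4.6521).
The interval (-1.4521, 4.6521) contains 0, so the difference is not significant.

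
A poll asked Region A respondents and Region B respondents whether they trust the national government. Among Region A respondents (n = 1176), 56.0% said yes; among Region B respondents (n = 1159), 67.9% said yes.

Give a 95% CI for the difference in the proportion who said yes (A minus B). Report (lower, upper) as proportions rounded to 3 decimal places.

SE₁ = √(p̂₁(1−p̂₁)/n₁) = √(0.5600·0.4400/1176) = 0.01447; SE₂ = √(0.6790·0.3210/1159) = 0.01371.
Independent samples: SE of the difference = √(SE₁² + SE₂²) = √(0.0002093809 + 0.0001879641) = 0.01993.
z* for 95% confidence is 1.960, so the margin of error is 1.960 × 0.01993 = 0.03906.
Point estimate p̂₁ − p̂₂ = 0.5600 − 0.6790 = -0.1190.
-0.1190 ± 0.03906 → (-0.158, -0.080).

(-0.158, -0.080)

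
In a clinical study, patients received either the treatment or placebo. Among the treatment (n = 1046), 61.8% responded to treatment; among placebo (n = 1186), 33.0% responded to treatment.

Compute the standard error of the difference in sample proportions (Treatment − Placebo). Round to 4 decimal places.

SE₁ = √(p̂₁(1−p̂₁)/n₁) = √(0.6180·0.3820/1046) = 0.01502; SE₂ = √(0.3300·0.6700/1186) = 0.01365.
Independent samples: SE of the difference = √(SE₁² + SE₂²) = √(0.0002256004 + 0.0001863225) = 0.02030.

0.0203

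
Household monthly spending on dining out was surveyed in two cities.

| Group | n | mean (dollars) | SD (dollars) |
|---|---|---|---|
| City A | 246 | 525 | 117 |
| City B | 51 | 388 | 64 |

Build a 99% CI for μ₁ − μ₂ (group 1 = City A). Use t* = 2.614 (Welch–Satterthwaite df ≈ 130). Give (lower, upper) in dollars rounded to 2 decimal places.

(106.52, 167.48)

Per-group SEs: s₁/√n₁ = 117/√246 = 7.4596, s₂/√n₂ = 64/√51 = 8.9618.
Unpooled SE of the difference: √(55.64563216 + 80.31385924) = 11.6602.
Margin of error = t* · SE = 2.614 × 11.6602 = 30.4798.
x̄₁ − x̄₂ = 525 − 388 = 137.0000.
CI: 137.0000 ± 30.4798 = (106.52, 167.48).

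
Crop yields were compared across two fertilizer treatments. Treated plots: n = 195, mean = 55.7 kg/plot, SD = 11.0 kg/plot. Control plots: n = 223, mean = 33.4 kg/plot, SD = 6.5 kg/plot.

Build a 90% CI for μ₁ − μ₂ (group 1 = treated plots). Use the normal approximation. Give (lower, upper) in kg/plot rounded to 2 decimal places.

(20.82, 23.78)

SE₁ = s₁/√n₁ = 11.0/√195 = 0.7877; SE₂ = 6.5/√223 = 0.4353.
Independent samples, unequal variances: SE_diff = √(SE₁² + SE₂²) = √(0.62047129 + 0.18948609) = 0.9000.
z* = 1.645, so margin of error = 1.645 × 0.9000 = 1.4805.
Difference in means = 55.7 − 33.4 = 22.3000.
22.3000 ± 1.4805 → (20.82, 23.78).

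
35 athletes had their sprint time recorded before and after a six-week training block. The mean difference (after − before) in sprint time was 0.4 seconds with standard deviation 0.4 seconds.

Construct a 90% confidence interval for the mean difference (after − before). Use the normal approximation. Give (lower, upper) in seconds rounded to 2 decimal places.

Paired design: SE = s_d/√n = 0.4/√35 = 0.0676.
z* = 1.645; margin of error = 1.645 × 0.0676 = 0.1112.
0.4 ± 0.1112 → (0.29, 0.51).

(0.29, 0.51)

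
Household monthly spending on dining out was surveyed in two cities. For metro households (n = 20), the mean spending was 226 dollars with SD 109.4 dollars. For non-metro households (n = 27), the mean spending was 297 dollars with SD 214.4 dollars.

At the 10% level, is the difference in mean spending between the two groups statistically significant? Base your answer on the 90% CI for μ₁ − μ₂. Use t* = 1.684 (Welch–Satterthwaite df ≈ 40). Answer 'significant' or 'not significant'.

not significant

SE₁ = s₁/√n₁ = 109.4/√20 = 24.4626; SE₂ = 214.4/√27 = 41.2613.
Independent samples, unequal variances: SE_diff = √(SE₁² + SE₂²) = √(598.41879876 + 1702.49487769) = 47.9678.
t* = 1.684, so margin of error = 1.684 × 47.9678 = 80.7778.
Difference in means = 226 − 297 = -71.0000.
-71.0000 ± 80.7778 → (-151.7778, 9.7778).
The interval (-151.7778, 9.7778) contains 0, so the difference is not significant.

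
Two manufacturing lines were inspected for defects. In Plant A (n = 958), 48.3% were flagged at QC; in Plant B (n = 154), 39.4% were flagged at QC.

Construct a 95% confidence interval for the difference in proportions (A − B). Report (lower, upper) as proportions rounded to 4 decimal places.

(0.0056, 0.1724)

The two standard errors are √(0.4830×0.5170/958) = 0.01614 and √(0.3940×0.6060/154) = 0.03938.
Because the samples are independent, SE_diff = √(0.01614² + 0.03938²) = 0.04256.
Using z* = 1.960 for 95%, ME = 1.960 × 0.04256 = 0.08342.
p̂₁ − p̂₂ = 0.0890; interval 0.0890 ± 0.08342 gives (0.0056, 0.1724).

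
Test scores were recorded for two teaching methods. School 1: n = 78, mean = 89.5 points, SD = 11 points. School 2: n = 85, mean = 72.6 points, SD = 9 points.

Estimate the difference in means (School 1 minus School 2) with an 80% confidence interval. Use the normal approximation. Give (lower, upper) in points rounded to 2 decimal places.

(14.87, 18.93)

Standard errors of each mean: 11/√78 = 1.2455 and 9/√85 = 0.9762.
SE(x̄₁ − x̄₂) = √(1.2455² + 0.9762²) = 1.5825 for independent samples with unequal variances.
With z* = 1.282, the margin is 1.282 × 1.5825 = 2.0288.
x̄₁ − x̄₂ = 89.5 − 72.6 = 16.9000; the interval is 16.9000 ± 2.0288 = (14.87, 18.93).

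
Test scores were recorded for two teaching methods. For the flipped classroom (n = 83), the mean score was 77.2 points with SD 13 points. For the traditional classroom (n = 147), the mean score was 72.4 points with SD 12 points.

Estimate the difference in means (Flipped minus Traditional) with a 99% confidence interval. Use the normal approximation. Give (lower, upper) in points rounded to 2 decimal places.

(0.33, 9.27)

SE₁ = s₁/√n₁ = 13/√83 = 1.4269; SE₂ = 12/√147 = 0.9897.
Independent samples, unequal variances: SE_diff = √(SE₁² + SE₂²) = √(2.03604361 + 0.97950609) = 1.7365.
z* = 2.576, so margin of error = 2.576 × 1.7365 = 4.4732.
Difference in means = 77.2 − 72.4 = 4.8000.
4.8000 ± 4.4732 → (0.33, 9.27).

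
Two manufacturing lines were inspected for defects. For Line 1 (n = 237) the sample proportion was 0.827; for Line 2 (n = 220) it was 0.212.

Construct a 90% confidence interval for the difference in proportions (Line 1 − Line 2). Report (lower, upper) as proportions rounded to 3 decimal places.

The two standard errors are √(0.8270×0.1730/237) = 0.02457 and √(0.2120×0.7880/220) = 0.02756.
Because the samples are independent, SE_diff = √(0.02457² + 0.02756²) = 0.03692.
Using z* = 1.645 for 90%, ME = 1.645 × 0.03692 = 0.06073.
p̂₁ − p̂₂ = 0.6150; interval 0.6150 ± 0.06073 gives (0.554, 0.676).

(0.554, 0.676)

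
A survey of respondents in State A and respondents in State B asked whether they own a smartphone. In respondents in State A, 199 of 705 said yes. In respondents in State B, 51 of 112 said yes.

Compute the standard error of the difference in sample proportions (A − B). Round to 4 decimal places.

First, p̂₁ = 199/705 = 0.2823; p̂₂ = 51/112 = 0.4554.
The two standard errors are √(0.2823×0.7177/705) = 0.01695 and √(0.4554×0.5446/112) = 0.04706.
Because the samples are independent, SE_diff = √(0.01695² + 0.04706²) = 0.05002.

0.0500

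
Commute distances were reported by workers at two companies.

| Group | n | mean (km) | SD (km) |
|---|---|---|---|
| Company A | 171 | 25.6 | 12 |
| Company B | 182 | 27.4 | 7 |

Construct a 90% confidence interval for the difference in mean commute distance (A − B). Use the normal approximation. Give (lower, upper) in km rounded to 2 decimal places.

SE₁ = s₁/√n₁ = 12/√171 = 0.9177; SE₂ = 7/√182 = 0.5189.
Independent samples, unequal variances: SE_diff = √(SE₁² + SE₂²) = √(0.84217329 + 0.26925721) = 1.0542.
z* = 1.645, so margin of error = 1.645 × 1.0542 = 1.7342.
Difference in means = 25.6 − 27.4 = -1.8000.
-1.8000 ± 1.7342 → (-3.53, -0.07).

(-3.53, -0.07)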